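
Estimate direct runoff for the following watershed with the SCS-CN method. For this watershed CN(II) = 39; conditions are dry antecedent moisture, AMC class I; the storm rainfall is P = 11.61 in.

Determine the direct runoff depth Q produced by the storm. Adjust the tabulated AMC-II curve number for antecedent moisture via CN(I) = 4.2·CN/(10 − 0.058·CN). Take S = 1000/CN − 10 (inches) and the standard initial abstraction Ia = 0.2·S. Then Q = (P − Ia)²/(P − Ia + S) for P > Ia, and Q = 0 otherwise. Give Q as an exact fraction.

Adjust CN=39 to AMC I: 4.2·39/(10 − 0.058·39) → (819/5) ÷ (3869/500) = 81900/3869 ≈ 21.168
Max retention: S = 1000/(81900/3869) − 10 = 30500/819 in (≈ 37.241 in)
Ia = 0.2·(30500/819) = 6100/819 in ≈ 7.448 in
P − Ia = 11.610 − 7.448 = 340859/81900 ≈ 4.162 in (> 0, runoff occurs)
Runoff Q = (P−Ia)²/(P−Ia+S) = (4.162)²/(4.162+37.241) = 116184857881/277711352100 ≈ 0.418 in

Q = 116184857881/277711352100 in ≈ 0.418 in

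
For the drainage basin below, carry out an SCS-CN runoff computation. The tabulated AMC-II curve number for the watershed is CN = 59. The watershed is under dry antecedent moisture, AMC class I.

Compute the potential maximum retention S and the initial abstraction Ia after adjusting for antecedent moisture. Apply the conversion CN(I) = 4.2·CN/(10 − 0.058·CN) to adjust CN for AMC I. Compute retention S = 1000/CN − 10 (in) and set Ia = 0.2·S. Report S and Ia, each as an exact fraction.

S = 20500/1239 in ≈ 16.546 in; Ia = 4100/1239 in ≈ 3.309 in

Dry (AMC I): CN(I) = 4.2·59/(10 − 0.058·59) = (1239/5)/(3289/500) = 123900/3289 ≈ 37.671
Retention S: 1000/CN − 10 with CN=37.671 → S = 20500/1239 ≈ 16.546 in
Ia = 0.2·(20500/1239) = 4100/1239 in ≈ 3.309 in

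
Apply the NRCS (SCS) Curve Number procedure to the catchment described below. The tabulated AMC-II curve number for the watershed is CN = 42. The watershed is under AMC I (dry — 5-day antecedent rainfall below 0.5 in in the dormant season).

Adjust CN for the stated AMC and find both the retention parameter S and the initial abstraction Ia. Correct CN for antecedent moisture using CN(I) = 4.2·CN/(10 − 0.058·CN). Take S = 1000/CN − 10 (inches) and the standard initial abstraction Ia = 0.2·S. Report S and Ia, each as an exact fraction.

S = 14500/441 in ≈ 32.880 in; Ia = 2900/441 in ≈ 6.576 in

CN(I) from CN(II)=42: (4.2·42)/(10 − 0.058·42) = 44100/1891 ≈ 23.321
S = 1000/(44100/1891) − 10 = 14500/441 in ≈ 32.880 in
Initial abstraction Ia = S/5 = (14500/441)/5 = 2900/441 ≈ 6.576 in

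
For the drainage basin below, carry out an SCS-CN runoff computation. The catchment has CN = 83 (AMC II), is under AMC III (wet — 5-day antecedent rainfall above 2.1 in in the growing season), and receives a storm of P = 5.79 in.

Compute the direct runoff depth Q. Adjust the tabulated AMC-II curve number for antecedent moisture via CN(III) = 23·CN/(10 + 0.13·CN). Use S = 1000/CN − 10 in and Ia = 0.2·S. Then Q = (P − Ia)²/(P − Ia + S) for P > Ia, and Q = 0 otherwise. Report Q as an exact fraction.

Q = 1147707258721/236966269900 in ≈ 4.843 in

Wet (AMC III): CN(III) = 23·83/(10 + 0.13·83) = 1909/(2079/100) = 190900/2079 ≈ 91.823
Max retention: S = 1000/(190900/2079) − 10 = 1700/1909 in (≈ 0.891 in)
Ia = 0.2S: 0.2·0.891 = 0.178 in (exactly 340/1909)
Excess rainfall: 5.790 − 0.178 = 5.612 in; P > Ia so Q > 0
Q = (1071311/190900)²/((1071311/190900) + 1700/1909) = (1147707258721/36442810000)/(1241311/190900) = 1147707258721/236966269900 in ≈ 4.843 in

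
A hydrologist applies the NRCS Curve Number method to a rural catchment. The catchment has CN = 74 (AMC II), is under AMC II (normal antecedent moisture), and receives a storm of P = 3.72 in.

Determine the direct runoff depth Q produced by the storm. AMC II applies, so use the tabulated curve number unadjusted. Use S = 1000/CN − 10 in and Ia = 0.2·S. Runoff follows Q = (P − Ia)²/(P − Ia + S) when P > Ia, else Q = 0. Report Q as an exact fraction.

Q = 7789681/5587925 in ≈ 1.394 in

AMC II — tabulated CN = 74 applies directly.
Max retention: S = 1000/74 − 10 = 130/37 in (≈ 3.514 in)
Ia = 0.2·(130/37) = 26/37 in ≈ 0.703 in
P − Ia = 3.720 − 0.703 = 2791/925 ≈ 3.017 in (> 0, runoff occurs)
Q = (2791/925)²/((2791/925) + 130/37) = (7789681/855625)/(6041/925) = 7789681/5587925 in ≈ 1.394 in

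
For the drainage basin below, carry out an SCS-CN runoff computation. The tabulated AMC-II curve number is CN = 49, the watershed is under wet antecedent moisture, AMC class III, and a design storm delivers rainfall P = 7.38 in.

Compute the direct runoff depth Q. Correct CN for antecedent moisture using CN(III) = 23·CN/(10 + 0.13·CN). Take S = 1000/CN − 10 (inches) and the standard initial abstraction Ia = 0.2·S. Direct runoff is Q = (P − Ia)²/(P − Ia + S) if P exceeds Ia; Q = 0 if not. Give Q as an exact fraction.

Adjust CN=49 to AMC III: 23·49/(10 + 0.13·49) → 1127 ÷ (1637/100) = 112700/1637 ≈ 68.845
Max retention: S = 1000/(112700/1637) − 10 = 5100/1127 in (≈ 4.525 in)
Ia = 0.2S: 0.2·4.525 = 0.905 in (exactly 1020/1127)
P − Ia = 7.380 − 0.905 = 364863/56350 ≈ 6.475 in (> 0, runoff occurs)
Q = (364863/56350)²/((364863/56350) + 5100/1127) = (133125008769/3175322500)/(619863/56350) = 44375002923/11643093350 in ≈ 3.811 in

Q = 44375002923/11643093350 in ≈ 3.811 in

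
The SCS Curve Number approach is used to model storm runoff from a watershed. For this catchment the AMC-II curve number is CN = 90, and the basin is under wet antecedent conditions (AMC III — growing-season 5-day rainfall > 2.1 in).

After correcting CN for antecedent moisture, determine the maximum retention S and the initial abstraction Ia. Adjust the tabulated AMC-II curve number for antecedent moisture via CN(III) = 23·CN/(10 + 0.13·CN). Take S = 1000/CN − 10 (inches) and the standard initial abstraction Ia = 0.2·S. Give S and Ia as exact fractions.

S = 100/207 in ≈ 0.483 in; Ia = 20/207 in ≈ 0.097 in

CN(III) from CN(II)=90: (23·90)/(10 + 0.13·90) = 20700/217 ≈ 95.392
Retention S: 1000/CN − 10 with CN=95.392 → S = 100/207 ≈ 0.483 in
Initial abstraction Ia = S/5 = (100/207)/5 = 20/207 ≈ 0.097 in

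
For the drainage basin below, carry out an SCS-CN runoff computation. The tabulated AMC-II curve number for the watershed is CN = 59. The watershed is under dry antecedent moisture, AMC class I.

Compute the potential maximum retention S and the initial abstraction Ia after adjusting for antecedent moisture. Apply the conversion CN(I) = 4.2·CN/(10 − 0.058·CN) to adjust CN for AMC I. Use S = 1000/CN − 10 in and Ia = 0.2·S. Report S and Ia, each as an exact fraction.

Adjust CN=59 to AMC I: 4.2·59/(10 − 0.058·59) → (1239/5) ÷ (3289/500) = 123900/3289 ≈ 37.671
S = 1000/(123900/3289) − 10 = 20500/1239 in ≈ 16.546 in
Ia = 0.2·(20500/1239) = 4100/1239 in ≈ 3.309 in

S = 20500/1239 in ≈ 16.546 in; Ia = 4100/1239 in ≈ 3.309 in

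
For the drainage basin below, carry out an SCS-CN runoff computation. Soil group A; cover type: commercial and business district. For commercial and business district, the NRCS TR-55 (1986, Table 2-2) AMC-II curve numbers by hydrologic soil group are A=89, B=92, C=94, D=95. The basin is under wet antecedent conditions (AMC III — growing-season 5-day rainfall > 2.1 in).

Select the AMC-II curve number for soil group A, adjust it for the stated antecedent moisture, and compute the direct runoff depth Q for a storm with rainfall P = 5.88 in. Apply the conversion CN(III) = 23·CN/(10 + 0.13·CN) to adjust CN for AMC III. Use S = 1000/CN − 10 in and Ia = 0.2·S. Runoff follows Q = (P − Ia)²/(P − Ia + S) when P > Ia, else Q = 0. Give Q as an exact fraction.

NRCS table: commercial and business district, soil group A → CN(II) = 89
CN(III) from CN(II)=89: (23·89)/(10 + 0.13·89) = 204700/2157 ≈ 94.900
Max retention: S = 1000/(204700/2157) − 10 = 1100/2047 in (≈ 0.537 in)
Ia = 0.2S: 0.2·0.537 = 0.107 in (exactly 220/2047)
P − Ia = 5.880 − 0.107 = 295409/51175 ≈ 5.773 in (> 0, runoff occurs)
Q = (295409/51175)²/((295409/51175) + 1100/2047) = (87266477281/2618880625)/(322909/51175) = 87266477281/16524868075 in ≈ 5.281 in

Q = 87266477281/16524868075 in ≈ 5.281 in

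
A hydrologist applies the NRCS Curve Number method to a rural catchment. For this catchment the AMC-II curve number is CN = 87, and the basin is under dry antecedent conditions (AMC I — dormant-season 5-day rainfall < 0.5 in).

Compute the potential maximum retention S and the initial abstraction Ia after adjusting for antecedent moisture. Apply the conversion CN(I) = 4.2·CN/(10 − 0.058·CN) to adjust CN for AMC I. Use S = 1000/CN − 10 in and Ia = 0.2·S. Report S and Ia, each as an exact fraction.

Dry (AMC I): CN(I) = 4.2·87/(10 − 0.058·87) = (1827/5)/(2477/500) = 182700/2477 ≈ 73.759
Max retention: S = 1000/(182700/2477) − 10 = 6500/1827 in (≈ 3.558 in)
Ia = 0.2·(6500/1827) = 1300/1827 in ≈ 0.712 in

S = 6500/1827 in ≈ 3.558 in; Ia = 1300/1827 in ≈ 0.712 in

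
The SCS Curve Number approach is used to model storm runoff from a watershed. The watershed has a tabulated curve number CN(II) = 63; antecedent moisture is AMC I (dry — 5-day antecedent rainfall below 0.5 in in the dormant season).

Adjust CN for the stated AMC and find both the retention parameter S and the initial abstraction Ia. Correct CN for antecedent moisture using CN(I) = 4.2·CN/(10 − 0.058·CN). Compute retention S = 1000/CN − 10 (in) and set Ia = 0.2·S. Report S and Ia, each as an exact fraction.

Adjust CN=63 to AMC I: 4.2·63/(10 − 0.058·63) → (1323/5) ÷ (3173/500) = 132300/3173 ≈ 41.696
S = 1000/(132300/3173) − 10 = 18500/1323 in ≈ 13.983 in
Ia = 0.2·(18500/1323) = 3700/1323 in ≈ 2.797 in

S = 18500/1323 in ≈ 13.983 in; Ia = 3700/1323 in ≈ 2.797 in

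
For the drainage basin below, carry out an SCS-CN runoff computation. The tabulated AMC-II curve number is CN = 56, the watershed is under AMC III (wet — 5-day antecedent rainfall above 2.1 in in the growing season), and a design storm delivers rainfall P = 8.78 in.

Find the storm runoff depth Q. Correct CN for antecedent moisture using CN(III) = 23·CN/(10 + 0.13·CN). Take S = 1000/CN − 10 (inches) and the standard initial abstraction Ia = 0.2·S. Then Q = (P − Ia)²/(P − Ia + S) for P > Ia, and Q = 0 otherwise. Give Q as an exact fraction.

Q = 4248302041/746065950 in ≈ 5.694 in

CN(III) from CN(II)=56: (23·56)/(10 + 0.13·56) = 4025/54 ≈ 74.537
S = 1000/(4025/54) − 10 = 550/161 in ≈ 3.416 in
Initial abstraction Ia = S/5 = (550/161)/5 = 110/161 ≈ 0.683 in
P − Ia = 8.780 − 0.683 = 65179/8050 ≈ 8.097 in (> 0, runoff occurs)
Runoff Q = (P−Ia)²/(P−Ia+S) = (8.097)²/(8.097+3.416) = 4248302041/746065950 ≈ 5.694 in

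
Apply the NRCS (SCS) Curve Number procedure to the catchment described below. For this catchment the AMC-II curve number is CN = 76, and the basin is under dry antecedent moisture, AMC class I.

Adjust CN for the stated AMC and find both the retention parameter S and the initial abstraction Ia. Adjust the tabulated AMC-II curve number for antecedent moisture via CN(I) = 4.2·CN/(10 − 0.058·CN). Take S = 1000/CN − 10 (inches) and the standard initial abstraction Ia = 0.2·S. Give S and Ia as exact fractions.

CN(I) from CN(II)=76: (4.2·76)/(10 − 0.058·76) = 13300/233 ≈ 57.082
Retention S: 1000/CN − 10 with CN=57.082 → S = 1000/133 ≈ 7.519 in
Ia = 0.2S: 0.2·7.519 = 1.504 in (exactly 200/133)

S = 1000/133 in ≈ 7.519 in; Ia = 200/133 in ≈ 1.504 in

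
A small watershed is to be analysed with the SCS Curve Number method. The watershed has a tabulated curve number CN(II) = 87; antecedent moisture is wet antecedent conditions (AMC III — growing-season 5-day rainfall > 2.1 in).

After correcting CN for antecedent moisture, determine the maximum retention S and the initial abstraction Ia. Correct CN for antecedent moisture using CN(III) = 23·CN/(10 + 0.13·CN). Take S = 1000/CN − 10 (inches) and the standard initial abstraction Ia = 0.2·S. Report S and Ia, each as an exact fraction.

Adjust CN=87 to AMC III: 23·87/(10 + 0.13·87) → 2001 ÷ (2131/100) = 200100/2131 ≈ 93.900
Max retention: S = 1000/(200100/2131) − 10 = 1300/2001 in (≈ 0.650 in)
Initial abstraction Ia = S/5 = (1300/2001)/5 = 260/2001 ≈ 0.130 in

S = 1300/2001 in ≈ 0.650 in; Ia = 260/2001 in ≈ 0.130 in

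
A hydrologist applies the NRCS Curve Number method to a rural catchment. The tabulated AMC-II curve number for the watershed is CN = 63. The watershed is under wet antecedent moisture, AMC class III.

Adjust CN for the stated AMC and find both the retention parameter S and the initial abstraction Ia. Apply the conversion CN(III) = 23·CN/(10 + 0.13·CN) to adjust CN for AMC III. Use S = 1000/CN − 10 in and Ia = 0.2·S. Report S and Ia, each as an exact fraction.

Adjust CN=63 to AMC III: 23·63/(10 + 0.13·63) → 1449 ÷ (1819/100) = 144900/1819 ≈ 79.659
Max retention: S = 1000/(144900/1819) − 10 = 3700/1449 in (≈ 2.553 in)
Ia = 0.2·(3700/1449) = 740/1449 in ≈ 0.511 in

S = 3700/1449 in ≈ 2.553 in; Ia = 740/1449 in ≈ 0.511 in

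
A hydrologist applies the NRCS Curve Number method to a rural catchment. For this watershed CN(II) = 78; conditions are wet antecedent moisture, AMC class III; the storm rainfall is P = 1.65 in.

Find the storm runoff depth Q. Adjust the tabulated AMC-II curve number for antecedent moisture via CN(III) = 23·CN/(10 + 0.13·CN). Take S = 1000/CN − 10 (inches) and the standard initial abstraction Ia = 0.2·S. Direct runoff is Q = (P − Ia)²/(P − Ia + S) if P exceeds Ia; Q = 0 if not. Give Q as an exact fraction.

CN(III) from CN(II)=78: (23·78)/(10 + 0.13·78) = 89700/1007 ≈ 89.076
Retention S: 1000/CN − 10 with CN=89.076 → S = 1100/897 ≈ 1.226 in
Ia = 0.2S: 0.2·1.226 = 0.245 in (exactly 220/897)
Since P=1.650 > Ia=0.245: effective rainfall P−Ia = 25201/17940 in
Q = (25201/17940)²/((25201/17940) + 1100/897) = (635090401/321843600)/(47201/17940) = 57735491/76980540 in ≈ 0.750 in

Q = 57735491/76980540 in ≈ 0.750 in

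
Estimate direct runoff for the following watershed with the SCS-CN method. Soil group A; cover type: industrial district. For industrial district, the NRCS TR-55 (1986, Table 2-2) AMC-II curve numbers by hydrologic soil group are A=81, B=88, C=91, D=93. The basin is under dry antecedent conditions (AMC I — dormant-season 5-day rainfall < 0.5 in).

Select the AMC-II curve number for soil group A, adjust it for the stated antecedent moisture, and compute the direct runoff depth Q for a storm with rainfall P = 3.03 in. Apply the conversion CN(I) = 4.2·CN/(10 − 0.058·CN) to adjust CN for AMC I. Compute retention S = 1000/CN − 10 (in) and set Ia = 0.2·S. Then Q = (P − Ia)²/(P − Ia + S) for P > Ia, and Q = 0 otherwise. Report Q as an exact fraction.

NRCS table: industrial district, soil group A → CN(II) = 81
CN(I) from CN(II)=81: (4.2·81)/(10 − 0.058·81) = 170100/2651 ≈ 64.164
S = 1000/(170100/2651) − 10 = 9500/1701 in ≈ 5.585 in
Ia = 0.2·(9500/1701) = 1900/1701 in ≈ 1.117 in
Since P=3.030 > Ia=1.117: effective rainfall P−Ia = 325403/170100 in
Q = (325403/170100)²/((325403/170100) + 9500/1701) = (105887112409/28934010000)/(1275403/170100) = 105887112409/216946050300 in ≈ 0.488 in

Q = 105887112409/216946050300 in ≈ 0.488 in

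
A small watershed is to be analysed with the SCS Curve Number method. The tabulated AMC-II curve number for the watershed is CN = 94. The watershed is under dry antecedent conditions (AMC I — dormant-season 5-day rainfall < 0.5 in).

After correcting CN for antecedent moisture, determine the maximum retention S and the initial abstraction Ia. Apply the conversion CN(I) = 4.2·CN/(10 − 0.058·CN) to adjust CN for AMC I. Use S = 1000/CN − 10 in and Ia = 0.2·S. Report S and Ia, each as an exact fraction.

S = 500/329 in ≈ 1.520 in; Ia = 100/329 in ≈ 0.304 in

CN(I) from CN(II)=94: (4.2·94)/(10 − 0.058·94) = 32900/379 ≈ 86.807
Max retention: S = 1000/(32900/379) − 10 = 500/329 in (≈ 1.520 in)
Ia = 0.2·(500/329) = 100/329 in ≈ 0.304 in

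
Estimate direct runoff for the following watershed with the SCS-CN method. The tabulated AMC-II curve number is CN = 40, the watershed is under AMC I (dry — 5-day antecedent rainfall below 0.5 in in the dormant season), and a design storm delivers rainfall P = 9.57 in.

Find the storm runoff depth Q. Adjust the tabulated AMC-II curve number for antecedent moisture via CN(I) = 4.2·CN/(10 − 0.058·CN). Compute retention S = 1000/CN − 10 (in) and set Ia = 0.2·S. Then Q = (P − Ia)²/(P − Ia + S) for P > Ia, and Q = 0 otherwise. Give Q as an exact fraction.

Dry (AMC I): CN(I) = 4.2·40/(10 − 0.058·40) = 168/(192/25) = 175/8 ≈ 21.875
S = 1000/(175/8) − 10 = 250/7 in ≈ 35.714 in
Initial abstraction Ia = S/5 = (250/7)/5 = 50/7 ≈ 7.143 in
Excess rainfall: 9.570 − 7.143 = 2.427 in; P > Ia so Q > 0
Q = (1699/700)²/((1699/700) + 250/7) = (2886601/490000)/(26699/700) = 2886601/18689300 in ≈ 0.154 in

Q = 2886601/18689300 in ≈ 0.154 in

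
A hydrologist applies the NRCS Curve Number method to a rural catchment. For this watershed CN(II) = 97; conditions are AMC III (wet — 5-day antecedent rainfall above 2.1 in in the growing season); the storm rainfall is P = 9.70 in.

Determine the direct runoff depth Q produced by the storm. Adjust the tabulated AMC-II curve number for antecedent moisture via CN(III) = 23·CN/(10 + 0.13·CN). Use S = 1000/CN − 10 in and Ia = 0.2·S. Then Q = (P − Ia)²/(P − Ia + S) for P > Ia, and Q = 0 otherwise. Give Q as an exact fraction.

Wet (AMC III): CN(III) = 23·97/(10 + 0.13·97) = 2231/(2261/100) = 223100/2261 ≈ 98.673
Retention S: 1000/CN − 10 with CN=98.673 → S = 300/2231 ≈ 0.134 in
Ia = 0.2·(300/2231) = 60/2231 in ≈ 0.027 in
Excess rainfall: 9.700 − 0.027 = 9.673 in; P > Ia so Q > 0
Q = (215807/22310)²/((215807/22310) + 300/2231) = (46572661249/497736100)/(218807/22310) = 46572661249/4881584170 in ≈ 9.540 in

Q = 46572661249/4881584170 in ≈ 9.540 in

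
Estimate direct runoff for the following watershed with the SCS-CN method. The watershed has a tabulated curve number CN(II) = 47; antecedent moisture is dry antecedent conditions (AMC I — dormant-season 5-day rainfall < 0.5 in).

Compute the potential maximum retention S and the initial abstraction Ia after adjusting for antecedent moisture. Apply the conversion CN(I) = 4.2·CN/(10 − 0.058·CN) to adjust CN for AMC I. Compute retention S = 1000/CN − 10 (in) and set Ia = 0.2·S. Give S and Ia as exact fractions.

Adjust CN=47 to AMC I: 4.2·47/(10 − 0.058·47) → (987/5) ÷ (3637/500) = 98700/3637 ≈ 27.138
S = 1000/(98700/3637) − 10 = 26500/987 in ≈ 26.849 in
Ia = 0.2·(26500/987) = 5300/987 in ≈ 5.370 in

S = 26500/987 in ≈ 26.849 in; Ia = 5300/987 in ≈ 5.370 in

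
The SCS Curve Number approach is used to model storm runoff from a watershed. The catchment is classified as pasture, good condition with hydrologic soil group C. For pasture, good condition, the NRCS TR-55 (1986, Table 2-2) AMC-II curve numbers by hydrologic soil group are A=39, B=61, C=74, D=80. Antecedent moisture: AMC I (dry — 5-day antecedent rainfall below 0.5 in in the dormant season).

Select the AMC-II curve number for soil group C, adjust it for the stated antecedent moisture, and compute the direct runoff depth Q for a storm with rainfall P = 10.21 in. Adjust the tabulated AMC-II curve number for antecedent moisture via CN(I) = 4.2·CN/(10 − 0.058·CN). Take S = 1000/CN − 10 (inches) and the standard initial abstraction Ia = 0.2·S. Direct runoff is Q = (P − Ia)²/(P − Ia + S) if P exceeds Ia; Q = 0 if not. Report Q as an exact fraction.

Q = 439989442489/102044730900 in ≈ 4.312 in

NRCS table: pasture, good condition, soil group C → CN(II) = 74
CN(I) from CN(II)=74: (4.2·74)/(10 − 0.058·74) = 77700/1427 ≈ 54.450
Retention S: 1000/CN − 10 with CN=54.450 → S = 6500/777 ≈ 8.366 in
Ia = 0.2·(6500/777) = 1300/777 in ≈ 1.673 in
P − Ia = 10.210 − 1.673 = 663317/77700 ≈ 8.537 in (> 0, runoff occurs)
Runoff Q = (P−Ia)²/(P−Ia+S) = (8.537)²/(8.537+8.366) = 439989442489/102044730900 ≈ 4.312 in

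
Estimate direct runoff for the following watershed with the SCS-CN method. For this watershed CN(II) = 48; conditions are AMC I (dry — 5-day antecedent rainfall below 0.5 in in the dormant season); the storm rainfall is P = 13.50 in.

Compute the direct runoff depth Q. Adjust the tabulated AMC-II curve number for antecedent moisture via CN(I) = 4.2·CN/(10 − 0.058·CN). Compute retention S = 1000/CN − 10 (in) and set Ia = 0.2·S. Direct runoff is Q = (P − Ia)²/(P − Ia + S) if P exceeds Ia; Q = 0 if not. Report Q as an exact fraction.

Q = 1104601/541926 in ≈ 2.038 in

Adjust CN=48 to AMC I: 4.2·48/(10 − 0.058·48) → (1008/5) ÷ (902/125) = 12600/451 ≈ 27.938
S = 1000/(12600/451) − 10 = 1625/63 in ≈ 25.794 in
Initial abstraction Ia = S/5 = (1625/63)/5 = 325/63 ≈ 5.159 in
Excess rainfall: 13.500 − 5.159 = 8.341 in; P > Ia so Q > 0
Q = (1051/126)²/((1051/126) + 1625/63) = (1104601/15876)/(4301/126) = 1104601/541926 in ≈ 2.038 in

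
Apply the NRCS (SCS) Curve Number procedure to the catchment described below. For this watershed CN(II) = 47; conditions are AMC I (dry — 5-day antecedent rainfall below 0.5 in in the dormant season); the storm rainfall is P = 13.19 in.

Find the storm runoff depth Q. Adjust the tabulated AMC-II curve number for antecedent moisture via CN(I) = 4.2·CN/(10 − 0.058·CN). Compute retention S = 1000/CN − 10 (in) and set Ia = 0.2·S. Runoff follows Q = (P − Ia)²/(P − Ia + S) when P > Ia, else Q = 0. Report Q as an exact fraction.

Q = 595757053609/337736891100 in ≈ 1.764 in

Adjust CN=47 to AMC I: 4.2·47/(10 − 0.058·47) → (987/5) ÷ (3637/500) = 98700/3637 ≈ 27.138
Max retention: S = 1000/(98700/3637) − 10 = 26500/987 in (≈ 26.849 in)
Ia = 0.2S: 0.2·26.849 = 5.370 in (exactly 5300/987)
P − Ia = 13.190 − 5.370 = 771853/98700 ≈ 7.820 in (> 0, runoff occurs)
Q: (771853/98700)² ÷ (3421853/98700) = 595757053609/337736891100 in (≈ 1.764 in)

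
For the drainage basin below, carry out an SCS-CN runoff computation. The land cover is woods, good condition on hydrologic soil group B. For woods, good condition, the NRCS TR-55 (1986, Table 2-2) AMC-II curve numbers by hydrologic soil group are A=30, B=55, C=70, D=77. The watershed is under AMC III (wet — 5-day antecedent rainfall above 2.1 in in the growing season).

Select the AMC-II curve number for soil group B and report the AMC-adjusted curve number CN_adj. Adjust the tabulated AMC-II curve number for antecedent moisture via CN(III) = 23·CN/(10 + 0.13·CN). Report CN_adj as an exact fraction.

CN_adj = 25300/343 ≈ 73.761

NRCS table: woods, good condition, soil group B → CN(II) = 55
Adjust CN=55 to AMC III: 23·55/(10 + 0.13·55) → 1265 ÷ (343/20) = 25300/343 ≈ 73.761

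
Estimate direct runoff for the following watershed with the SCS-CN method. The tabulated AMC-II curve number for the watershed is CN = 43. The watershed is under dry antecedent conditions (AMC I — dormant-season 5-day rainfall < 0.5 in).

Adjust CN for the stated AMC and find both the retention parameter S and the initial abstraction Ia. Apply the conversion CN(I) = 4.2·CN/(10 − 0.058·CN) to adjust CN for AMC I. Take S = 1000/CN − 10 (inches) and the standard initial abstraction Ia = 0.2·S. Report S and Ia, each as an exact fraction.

CN(I) from CN(II)=43: (4.2·43)/(10 − 0.058·43) = 30100/1251 ≈ 24.061
S = 1000/(30100/1251) − 10 = 9500/301 in ≈ 31.561 in
Ia = 0.2S: 0.2·31.561 = 6.312 in (exactly 1900/301)

S = 9500/301 in ≈ 31.561 in; Ia = 1900/301 in ≈ 6.312 in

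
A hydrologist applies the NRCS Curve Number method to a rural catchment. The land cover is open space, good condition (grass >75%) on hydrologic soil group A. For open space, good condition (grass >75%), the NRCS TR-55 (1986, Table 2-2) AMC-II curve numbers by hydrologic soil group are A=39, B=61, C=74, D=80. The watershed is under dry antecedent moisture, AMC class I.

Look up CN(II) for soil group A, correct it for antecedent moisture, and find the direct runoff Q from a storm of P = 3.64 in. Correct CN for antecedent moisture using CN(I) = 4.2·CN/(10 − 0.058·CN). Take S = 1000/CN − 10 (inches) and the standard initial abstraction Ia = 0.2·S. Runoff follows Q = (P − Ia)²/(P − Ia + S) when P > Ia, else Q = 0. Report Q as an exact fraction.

NRCS table: open space, good condition (grass >75%), soil group A → CN(II) = 39
Dry (AMC I): CN(I) = 4.2·39/(10 − 0.058·39) = (819/5)/(3869/500) = 81900/3869 ≈ 21.168
Max retention: S = 1000/(81900/3869) − 10 = 30500/819 in (≈ 37.241 in)
Ia = 0.2·(30500/819) = 6100/819 in ≈ 7.448 in
P = 3.640 ≤ Ia = 7.448 in: entire storm abstracted, Q = 0.

Q = 0 in ≈ 0.000 in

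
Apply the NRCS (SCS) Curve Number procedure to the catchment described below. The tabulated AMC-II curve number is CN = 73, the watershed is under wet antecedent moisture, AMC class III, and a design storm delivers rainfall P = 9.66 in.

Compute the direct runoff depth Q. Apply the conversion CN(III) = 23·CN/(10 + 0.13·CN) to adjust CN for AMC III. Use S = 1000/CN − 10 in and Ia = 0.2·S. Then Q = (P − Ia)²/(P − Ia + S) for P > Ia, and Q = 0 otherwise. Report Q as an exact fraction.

Wet (AMC III): CN(III) = 23·73/(10 + 0.13·73) = 1679/(1949/100) = 167900/1949 ≈ 86.147
Retention S: 1000/CN − 10 with CN=86.147 → S = 2700/1679 ≈ 1.608 in
Ia = 0.2S: 0.2·1.608 = 0.322 in (exactly 540/1679)
Since P=9.660 > Ia=0.322: effective rainfall P−Ia = 783957/83950 in
Runoff Q = (P−Ia)²/(P−Ia+S) = (9.338)²/(9.338+1.608) = 204862859283/25715480050 ≈ 7.967 in

Q = 204862859283/25715480050 in ≈ 7.967 in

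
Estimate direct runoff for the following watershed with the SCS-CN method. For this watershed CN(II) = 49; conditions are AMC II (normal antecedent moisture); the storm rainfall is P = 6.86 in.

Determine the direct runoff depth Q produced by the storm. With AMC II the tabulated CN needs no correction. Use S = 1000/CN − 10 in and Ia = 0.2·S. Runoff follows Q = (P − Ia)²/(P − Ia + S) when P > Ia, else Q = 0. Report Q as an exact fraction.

Q = 137053849/91157150 in ≈ 1.503 in

AMC II — tabulated CN = 49 applies directly.
S = 1000/49 − 10 = 510/49 in ≈ 10.408 in
Initial abstraction Ia = S/5 = (510/49)/5 = 102/49 ≈ 2.082 in
P − Ia = 6.860 − 2.082 = 11707/2450 ≈ 4.778 in (> 0, runoff occurs)
Q = (11707/2450)²/((11707/2450) + 510/49) = (137053849/6002500)/(37207/2450) = 137053849/91157150 in ≈ 1.503 in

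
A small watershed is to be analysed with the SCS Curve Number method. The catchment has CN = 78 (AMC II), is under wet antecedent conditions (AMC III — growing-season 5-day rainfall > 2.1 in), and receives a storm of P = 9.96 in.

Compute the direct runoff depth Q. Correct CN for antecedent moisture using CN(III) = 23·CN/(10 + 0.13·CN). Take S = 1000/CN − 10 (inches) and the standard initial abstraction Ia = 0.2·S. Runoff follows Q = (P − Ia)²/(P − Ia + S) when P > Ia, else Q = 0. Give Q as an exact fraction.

Q = 47459929609/5502041025 in ≈ 8.626 in

Wet (AMC III): CN(III) = 23·78/(10 + 0.13·78) = 1794/(1007/50) = 89700/1007 ≈ 89.076
Max retention: S = 1000/(89700/1007) − 10 = 1100/897 in (≈ 1.226 in)
Ia = 0.2S: 0.2·1.226 = 0.245 in (exactly 220/897)
P − Ia = 9.960 − 0.245 = 217853/22425 ≈ 9.715 in (> 0, runoff occurs)
Q = (217853/22425)²/((217853/22425) + 1100/897) = (47459929609/502880625)/(245353/22425) = 47459929609/5502041025 in ≈ 8.626 in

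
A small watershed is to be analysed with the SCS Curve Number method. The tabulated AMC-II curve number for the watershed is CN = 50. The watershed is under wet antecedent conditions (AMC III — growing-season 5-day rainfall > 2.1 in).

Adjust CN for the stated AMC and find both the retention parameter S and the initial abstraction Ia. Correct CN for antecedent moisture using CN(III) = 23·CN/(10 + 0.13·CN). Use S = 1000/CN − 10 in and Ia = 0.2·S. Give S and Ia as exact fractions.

Adjust CN=50 to AMC III: 23·50/(10 + 0.13·50) → 1150 ÷ (33/2) = 2300/33 ≈ 69.697
S = 1000/(2300/33) − 10 = 100/23 in ≈ 4.348 in
Ia = 0.2S: 0.2·4.348 = 0.870 in (exactly 20/23)

S = 100/23 in ≈ 4.348 in; Ia = 20/23 in ≈ 0.870 in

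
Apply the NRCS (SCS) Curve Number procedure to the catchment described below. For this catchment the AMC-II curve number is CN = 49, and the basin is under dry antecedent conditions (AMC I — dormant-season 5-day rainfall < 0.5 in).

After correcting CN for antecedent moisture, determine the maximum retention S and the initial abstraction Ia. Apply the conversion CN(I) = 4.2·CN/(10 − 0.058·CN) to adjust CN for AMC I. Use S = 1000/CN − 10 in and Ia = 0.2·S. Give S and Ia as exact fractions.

S = 8500/343 in ≈ 24.781 in; Ia = 1700/343 in ≈ 4.956 in

Dry (AMC I): CN(I) = 4.2·49/(10 − 0.058·49) = (1029/5)/(3579/500) = 34300/1193 ≈ 28.751
Retention S: 1000/CN − 10 with CN=28.751 → S = 8500/343 ≈ 24.781 in
Initial abstraction Ia = S/5 = (8500/343)/5 = 1700/343 ≈ 4.956 in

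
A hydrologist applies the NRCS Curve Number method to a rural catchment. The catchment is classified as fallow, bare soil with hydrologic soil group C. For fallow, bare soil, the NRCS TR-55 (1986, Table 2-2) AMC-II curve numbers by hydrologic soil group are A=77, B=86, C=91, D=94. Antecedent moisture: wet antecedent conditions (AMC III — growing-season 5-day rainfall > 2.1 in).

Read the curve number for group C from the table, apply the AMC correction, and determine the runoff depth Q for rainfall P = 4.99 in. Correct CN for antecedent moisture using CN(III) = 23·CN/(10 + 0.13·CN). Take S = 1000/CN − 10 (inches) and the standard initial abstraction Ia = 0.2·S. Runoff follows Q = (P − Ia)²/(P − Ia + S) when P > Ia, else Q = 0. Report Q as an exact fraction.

NRCS table: fallow, bare soil, soil group C → CN(II) = 91
Adjust CN=91 to AMC III: 23·91/(10 + 0.13·91) → 2093 ÷ (2183/100) = 209300/2183 ≈ 95.877
Retention S: 1000/CN − 10 with CN=95.877 → S = 900/2093 ≈ 0.430 in
Initial abstraction Ia = S/5 = (900/2093)/5 = 180/2093 ≈ 0.086 in
Since P=4.990 > Ia=0.086: effective rainfall P−Ia = 1026407/209300 in
Q: (1026407/209300)² ÷ (1116407/209300) = 1053511329649/233663985100 in (≈ 4.509 in)

Q = 1053511329649/233663985100 in ≈ 4.509 in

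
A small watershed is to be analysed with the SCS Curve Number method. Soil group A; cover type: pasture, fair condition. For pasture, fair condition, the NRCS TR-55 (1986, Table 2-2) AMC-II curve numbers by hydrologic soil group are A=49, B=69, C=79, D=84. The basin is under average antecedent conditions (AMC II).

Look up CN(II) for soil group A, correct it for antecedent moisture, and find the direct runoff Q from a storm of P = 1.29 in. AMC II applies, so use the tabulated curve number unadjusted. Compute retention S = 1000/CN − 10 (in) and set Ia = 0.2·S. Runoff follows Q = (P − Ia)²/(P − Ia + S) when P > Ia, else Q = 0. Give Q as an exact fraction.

NRCS table: pasture, fair condition, soil group A → CN(II) = 49
AMC II — tabulated CN = 49 applies directly.
S = 1000/49 − 10 = 510/49 in ≈ 10.408 in
Ia = 0.2S: 0.2·10.408 = 2.082 in (exactly 102/49)
P = 1.290 ≤ Ia = 2.082 in: entire storm abstracted, Q = 0.

Q = 0 in ≈ 0.000 in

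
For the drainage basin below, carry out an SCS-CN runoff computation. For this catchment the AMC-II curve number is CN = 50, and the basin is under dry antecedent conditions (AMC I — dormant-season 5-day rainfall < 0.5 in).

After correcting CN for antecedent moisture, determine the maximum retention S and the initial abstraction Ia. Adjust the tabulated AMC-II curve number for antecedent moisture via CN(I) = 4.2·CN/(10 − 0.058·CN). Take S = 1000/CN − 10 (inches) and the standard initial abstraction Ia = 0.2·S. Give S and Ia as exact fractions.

S = 500/21 in ≈ 23.810 in; Ia = 100/21 in ≈ 4.762 in

CN(I) from CN(II)=50: (4.2·50)/(10 − 0.058·50) = 2100/71 ≈ 29.577
S = 1000/(2100/71) − 10 = 500/21 in ≈ 23.810 in
Initial abstraction Ia = S/5 = (500/21)/5 = 100/21 ≈ 4.762 in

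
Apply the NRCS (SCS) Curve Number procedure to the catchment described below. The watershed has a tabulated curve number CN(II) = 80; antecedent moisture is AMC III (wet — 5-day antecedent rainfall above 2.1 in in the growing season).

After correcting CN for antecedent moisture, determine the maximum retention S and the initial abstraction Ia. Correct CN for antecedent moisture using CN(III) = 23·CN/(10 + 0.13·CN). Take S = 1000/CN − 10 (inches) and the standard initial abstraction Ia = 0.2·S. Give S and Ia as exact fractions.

Adjust CN=80 to AMC III: 23·80/(10 + 0.13·80) → 1840 ÷ (102/5) = 4600/51 ≈ 90.196
Max retention: S = 1000/(4600/51) − 10 = 25/23 in (≈ 1.087 in)
Ia = 0.2·(25/23) = 5/23 in ≈ 0.217 in

S = 25/23 in ≈ 1.087 in; Ia = 5/23 in ≈ 0.217 in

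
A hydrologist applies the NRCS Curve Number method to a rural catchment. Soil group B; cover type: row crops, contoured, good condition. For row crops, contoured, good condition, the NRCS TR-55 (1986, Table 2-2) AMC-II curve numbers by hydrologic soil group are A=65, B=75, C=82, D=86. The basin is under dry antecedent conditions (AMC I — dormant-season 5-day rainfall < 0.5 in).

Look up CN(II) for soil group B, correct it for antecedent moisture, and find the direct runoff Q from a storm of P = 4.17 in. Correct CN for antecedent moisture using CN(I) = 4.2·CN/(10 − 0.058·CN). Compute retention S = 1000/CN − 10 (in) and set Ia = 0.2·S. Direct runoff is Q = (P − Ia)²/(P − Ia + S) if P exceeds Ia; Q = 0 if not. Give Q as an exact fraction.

Q = 264745441/417507300 in ≈ 0.634 in

NRCS table: row crops, contoured, good condition, soil group B → CN(II) = 75
Adjust CN=75 to AMC I: 4.2·75/(10 − 0.058·75) → 315 ÷ (113/20) = 6300/113 ≈ 55.752
Retention S: 1000/CN − 10 with CN=55.752 → S = 500/63 ≈ 7.937 in
Initial abstraction Ia = S/5 = (500/63)/5 = 100/63 ≈ 1.587 in
Since P=4.170 > Ia=1.587: effective rainfall P−Ia = 16271/6300 in
Q: (16271/6300)² ÷ (66271/6300) = 264745441/417507300 in (≈ 0.634 in)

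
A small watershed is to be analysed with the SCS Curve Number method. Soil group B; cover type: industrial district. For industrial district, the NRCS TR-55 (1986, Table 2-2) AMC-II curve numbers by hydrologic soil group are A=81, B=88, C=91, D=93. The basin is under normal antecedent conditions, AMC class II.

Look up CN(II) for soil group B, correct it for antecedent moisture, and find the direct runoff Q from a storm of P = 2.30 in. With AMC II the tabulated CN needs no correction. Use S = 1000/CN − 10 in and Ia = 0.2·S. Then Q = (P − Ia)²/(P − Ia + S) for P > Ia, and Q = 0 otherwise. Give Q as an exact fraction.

Q = 49729/41030 in ≈ 1.212 in

NRCS table: industrial district, soil group B → CN(II) = 88
AMC II — tabulated CN = 88 applies directly.
Retention S: 1000/CN − 10 with CN=88.000 → S = 15/11 ≈ 1.364 in
Ia = 0.2·(15/11) = 3/11 in ≈ 0.273 in
P − Ia = 2.300 − 0.273 = 223/110 ≈ 2.027 in (> 0, runoff occurs)
Runoff Q = (P−Ia)²/(P−Ia+S) = (2.027)²/(2.027+1.364) = 49729/41030 ≈ 1.212 in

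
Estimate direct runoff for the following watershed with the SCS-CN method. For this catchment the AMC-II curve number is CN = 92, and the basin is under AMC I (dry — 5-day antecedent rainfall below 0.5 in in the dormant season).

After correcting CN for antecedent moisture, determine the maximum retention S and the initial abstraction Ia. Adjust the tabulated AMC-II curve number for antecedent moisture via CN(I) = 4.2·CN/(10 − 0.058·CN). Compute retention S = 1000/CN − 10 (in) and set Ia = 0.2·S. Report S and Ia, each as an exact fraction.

S = 1000/483 in ≈ 2.070 in; Ia = 200/483 in ≈ 0.414 in

CN(I) from CN(II)=92: (4.2·92)/(10 − 0.058·92) = 48300/583 ≈ 82.847
S = 1000/(48300/583) − 10 = 1000/483 in ≈ 2.070 in
Ia = 0.2S: 0.2·2.070 = 0.414 in (exactly 200/483)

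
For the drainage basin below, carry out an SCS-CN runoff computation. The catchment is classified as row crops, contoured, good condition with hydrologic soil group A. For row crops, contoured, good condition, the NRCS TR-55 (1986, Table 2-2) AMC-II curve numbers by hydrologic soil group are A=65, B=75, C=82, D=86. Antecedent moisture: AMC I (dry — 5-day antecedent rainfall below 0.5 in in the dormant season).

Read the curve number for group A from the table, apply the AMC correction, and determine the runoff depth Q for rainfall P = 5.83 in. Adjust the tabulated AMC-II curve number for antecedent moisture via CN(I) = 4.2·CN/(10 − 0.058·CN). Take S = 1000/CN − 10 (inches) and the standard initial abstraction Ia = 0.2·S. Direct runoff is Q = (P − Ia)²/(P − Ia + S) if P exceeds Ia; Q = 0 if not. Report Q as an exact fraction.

Q = 162231169/244674300 in ≈ 0.663 in

NRCS table: row crops, contoured, good condition, soil group A → CN(II) = 65
Dry (AMC I): CN(I) = 4.2·65/(10 − 0.058·65) = 273/(623/100) = 3900/89 ≈ 43.820
Max retention: S = 1000/(3900/89) − 10 = 500/39 in (≈ 12.821 in)
Initial abstraction Ia = S/5 = (500/39)/5 = 100/39 ≈ 2.564 in
Excess rainfall: 5.830 − 2.564 = 3.266 in; P > Ia so Q > 0
Q = (12737/3900)²/((12737/3900) + 500/39) = (162231169/15210000)/(62737/3900) = 162231169/244674300 in ≈ 0.663 in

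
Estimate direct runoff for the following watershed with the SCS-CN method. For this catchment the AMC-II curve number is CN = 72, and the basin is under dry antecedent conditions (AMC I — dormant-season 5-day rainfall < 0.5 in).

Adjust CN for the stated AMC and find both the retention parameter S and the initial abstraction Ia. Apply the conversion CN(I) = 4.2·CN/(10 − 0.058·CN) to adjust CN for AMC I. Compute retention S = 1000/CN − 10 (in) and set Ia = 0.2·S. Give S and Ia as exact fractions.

Dry (AMC I): CN(I) = 4.2·72/(10 − 0.058·72) = (1512/5)/(728/125) = 675/13 ≈ 51.923
Max retention: S = 1000/(675/13) − 10 = 250/27 in (≈ 9.259 in)
Ia = 0.2·(250/27) = 50/27 in ≈ 1.852 in

S = 250/27 in ≈ 9.259 in; Ia = 50/27 in ≈ 1.852 in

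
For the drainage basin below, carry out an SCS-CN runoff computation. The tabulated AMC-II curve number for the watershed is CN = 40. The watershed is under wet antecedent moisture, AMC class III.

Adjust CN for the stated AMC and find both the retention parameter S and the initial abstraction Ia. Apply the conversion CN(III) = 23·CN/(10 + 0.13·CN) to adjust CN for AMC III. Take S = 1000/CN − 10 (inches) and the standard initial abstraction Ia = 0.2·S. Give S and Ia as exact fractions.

S = 150/23 in ≈ 6.522 in; Ia = 30/23 in ≈ 1.304 in

Adjust CN=40 to AMC III: 23·40/(10 + 0.13·40) → 920 ÷ (76/5) = 1150/19 ≈ 60.526
Retention S: 1000/CN − 10 with CN=60.526 → S = 150/23 ≈ 6.522 in
Ia = 0.2·(150/23) = 30/23 in ≈ 1.304 in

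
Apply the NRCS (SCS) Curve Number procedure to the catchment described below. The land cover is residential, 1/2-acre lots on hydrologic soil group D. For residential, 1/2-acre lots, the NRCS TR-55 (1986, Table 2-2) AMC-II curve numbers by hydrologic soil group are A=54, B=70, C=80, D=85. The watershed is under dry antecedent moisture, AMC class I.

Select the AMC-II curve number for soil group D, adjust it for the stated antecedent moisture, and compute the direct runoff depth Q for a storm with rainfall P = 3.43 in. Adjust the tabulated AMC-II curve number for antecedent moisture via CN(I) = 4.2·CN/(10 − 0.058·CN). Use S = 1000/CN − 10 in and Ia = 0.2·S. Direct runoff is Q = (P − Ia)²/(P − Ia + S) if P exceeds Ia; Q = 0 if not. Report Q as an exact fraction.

Q = 949687489/961722300 in ≈ 0.987 in

NRCS table: residential, 1/2-acre lots, soil group D → CN(II) = 85
Adjust CN=85 to AMC I: 4.2·85/(10 − 0.058·85) → 357 ÷ (507/100) = 11900/169 ≈ 70.414
S = 1000/(11900/169) − 10 = 500/119 in ≈ 4.202 in
Ia = 0.2·(500/119) = 100/119 in ≈ 0.840 in
P − Ia = 3.430 − 0.840 = 30817/11900 ≈ 2.590 in (> 0, runoff occurs)
Q = (30817/11900)²/((30817/11900) + 500/119) = (949687489/141610000)/(80817/11900) = 949687489/961722300 in ≈ 0.987 in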